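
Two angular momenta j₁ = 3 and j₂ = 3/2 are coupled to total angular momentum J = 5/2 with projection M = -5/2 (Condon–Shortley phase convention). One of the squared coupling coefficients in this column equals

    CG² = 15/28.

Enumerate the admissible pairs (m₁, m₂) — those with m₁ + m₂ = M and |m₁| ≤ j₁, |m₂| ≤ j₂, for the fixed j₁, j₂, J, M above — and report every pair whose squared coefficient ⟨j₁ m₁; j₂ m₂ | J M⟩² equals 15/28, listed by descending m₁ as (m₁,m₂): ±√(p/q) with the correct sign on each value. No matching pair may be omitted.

(-3,1/2): +√(15/28)

Admissible pairs with m₁+m₂ = M = -5/2: (-3,1/2), (-2,-1/2), (-1,-3/2)
  (m₁,m₂)=(-1,-3/2): CG² = 3/28, CG = +√(3/28)
  (m₁,m₂)=(-2,-1/2): CG² = 5/14, CG = −√(5/14)
  (m₁,m₂)=(-3,1/2): CG² = 15/28, CG = +√(15/28)   ← matches the target
Pairs with CG² = 15/28: (-3,1/2): +√(15/28)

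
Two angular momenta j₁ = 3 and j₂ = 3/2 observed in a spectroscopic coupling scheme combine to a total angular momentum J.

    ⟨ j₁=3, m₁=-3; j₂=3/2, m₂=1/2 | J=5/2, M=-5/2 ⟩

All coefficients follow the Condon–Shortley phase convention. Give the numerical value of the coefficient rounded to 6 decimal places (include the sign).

+0.731925

triangle: 2!·4!·1!/8! = 48/40320
(j±m)!: 0!·6!·2!·1!·0!·5! = 172800
prefactor² = (2J+1)·Δ·N² = 8640/7
  k=2: +1/(2!·0!·4!·0!·0!·1!) = 1/48
Σ = 1/48  ⇒  CG² = 8640/7·(1/48)² = 15/28
CG = +√(15/28) = +0.731925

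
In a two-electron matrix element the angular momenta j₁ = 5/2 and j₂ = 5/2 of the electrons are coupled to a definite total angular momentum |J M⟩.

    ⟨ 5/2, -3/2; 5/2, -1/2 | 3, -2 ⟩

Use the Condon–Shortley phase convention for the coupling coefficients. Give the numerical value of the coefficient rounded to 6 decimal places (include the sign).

-0.288675

√[7·2!3!3!/9! · 1!4!2!3!1!5!] = √(48)
  +(−1)^1/∏(1,1,3,1,0,2)! = -1/12  (running -1/12)
  +(−1)^2/∏(2,0,2,0,1,3)! = 1/24  (running -1/24)
⟨..|..⟩ = √(48)·(-1/24) = -0.288675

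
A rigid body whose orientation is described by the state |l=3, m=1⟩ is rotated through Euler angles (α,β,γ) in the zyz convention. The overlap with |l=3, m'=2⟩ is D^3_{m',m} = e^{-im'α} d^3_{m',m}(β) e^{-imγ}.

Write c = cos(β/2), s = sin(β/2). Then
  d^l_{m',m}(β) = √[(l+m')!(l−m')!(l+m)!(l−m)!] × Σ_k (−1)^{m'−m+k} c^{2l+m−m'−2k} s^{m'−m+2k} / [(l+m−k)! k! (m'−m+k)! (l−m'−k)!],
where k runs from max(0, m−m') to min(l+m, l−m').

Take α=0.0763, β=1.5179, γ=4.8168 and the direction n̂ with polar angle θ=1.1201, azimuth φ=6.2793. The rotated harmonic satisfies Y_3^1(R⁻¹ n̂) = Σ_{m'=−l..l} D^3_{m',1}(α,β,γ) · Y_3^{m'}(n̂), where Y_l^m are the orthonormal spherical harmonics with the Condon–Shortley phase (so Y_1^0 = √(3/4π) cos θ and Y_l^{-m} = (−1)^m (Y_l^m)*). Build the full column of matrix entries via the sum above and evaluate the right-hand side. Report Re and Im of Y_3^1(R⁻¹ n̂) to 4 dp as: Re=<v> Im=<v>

Need the full column D^3_{m',1} for m'=−3..3 at α=0.0763, β=1.5179, γ=4.8168.
cos(β/2)=0.725559, sin(β/2)=0.688160
d^3_{-3,1}: single k=4 term ⇒ +0.457245;  D = -0.056775+0.453706i
d^3_{-2,1}: k∈[3..4] ⇒ +0.787257 -0.354095 = +0.433162;  D = -0.020866+0.432659i
d^3_{-1,1}: k∈[2..4] ⇒ +0.787446 -0.944481 +0.106203 = -0.050831;  D = -0.001429-0.050811i
d^3_{0,1}: k∈[1..3] ⇒ +0.479340 -1.293595 +0.387892 = -0.426363;  D = -0.044436-0.424041i
d^3_{1,1}: k∈[0..2] ⇒ +0.145894 -1.049928 +0.708361 = -0.195674;  D = -0.035168-0.192488i
d^3_{2,1}: k∈[0..1] ⇒ -0.437576 +0.787257 = +0.349681;  D = +0.088886+0.338196i
d^3_{3,1}: single k=0 term ⇒ +0.508294;  D = +0.166301+0.480320i
Y_3^{m'}(θ=1.1201,φ=6.2793) and Σ D·Y over m':
  (-0.0568+0.4537i)·(+0.3043+0.0035i)  (-0.0209+0.4327i)·(+0.3607+0.0028i)  (-0.0014-0.0508i)·(-0.0149-0.0001i)  (-0.0444-0.4240i)·(-0.3334+0.0000i)  (-0.0352-0.1925i)·(+0.0149-0.0001i)  (+0.0889+0.3382i)·(+0.3607-0.0028i)  (+0.1663+0.4803i)·(-0.3043+0.0035i)
Y_3^1(R⁻¹ n̂) = -0.032622+0.409305i

Re=-0.0326 Im=0.4093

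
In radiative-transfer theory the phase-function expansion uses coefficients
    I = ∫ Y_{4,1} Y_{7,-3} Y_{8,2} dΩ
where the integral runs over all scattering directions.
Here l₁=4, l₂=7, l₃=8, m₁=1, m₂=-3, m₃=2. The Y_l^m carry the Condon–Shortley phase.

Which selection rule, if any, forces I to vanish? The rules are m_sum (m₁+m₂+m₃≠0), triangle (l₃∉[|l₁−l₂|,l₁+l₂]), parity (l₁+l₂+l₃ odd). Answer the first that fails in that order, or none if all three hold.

azimuthal sum: 1 − 3 + 2 = 0  ✓
3 ≤ 8 ≤ 11 (triangle on l)  ✓
L = 4 + 7 + 8 = 19 (odd)  ✗

parity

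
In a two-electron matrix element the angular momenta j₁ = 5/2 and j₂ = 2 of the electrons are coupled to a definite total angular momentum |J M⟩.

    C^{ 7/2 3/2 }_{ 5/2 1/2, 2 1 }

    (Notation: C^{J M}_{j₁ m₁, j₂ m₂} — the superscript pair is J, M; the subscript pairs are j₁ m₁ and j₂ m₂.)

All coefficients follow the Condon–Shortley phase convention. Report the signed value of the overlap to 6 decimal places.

√[8·1!4!3!/9! · 3!2!3!1!5!2!] = √(384/7)
  +(−1)^0/∏(0,1,2,3,2,0)! = 1/24  (running 1/24)
  +(−1)^1/∏(1,0,1,2,3,1)! = -1/12  (running -1/24)
⟨..|..⟩ = √(384/7)·(-1/24) = -0.308607

−√(2/21) = -0.308607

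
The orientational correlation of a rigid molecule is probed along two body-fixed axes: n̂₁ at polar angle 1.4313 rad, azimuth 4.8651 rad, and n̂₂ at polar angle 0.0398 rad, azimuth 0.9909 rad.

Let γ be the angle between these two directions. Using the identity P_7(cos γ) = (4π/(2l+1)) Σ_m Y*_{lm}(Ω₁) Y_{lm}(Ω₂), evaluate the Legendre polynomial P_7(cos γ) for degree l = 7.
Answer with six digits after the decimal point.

Addition theorem: P_7(cos γ) = (4π/15) Σ_m Y*_{lm}(Ω₁) Y_{lm}(Ω₂), m = −7…7:
  [-7]  conj(Y_{7,-7})(Ω₁) = -0.40943 + 0.22464j ; Y_{7,-7}(Ω₂) = 0.00000 - 0.00000j ; Δ = -0.00000 + 0.00000j
  [-6]  conj(Y_{7,-6})(Ω₁) = -0.14937 - 0.19464j ; Y_{7,-6}(Ω₂) = 0.00000 + 0.00000j ; Δ = -0.00000 - 0.00000j
  [-5]  conj(Y_{7,-5})(Ω₁) = -0.18091 + 0.18899j ; Y_{7,-5}(Ω₂) = 0.00000 + 0.00000j ; Δ = -0.00000 - 0.00000j
  [-4]  conj(Y_{7,-4})(Ω₁) = -0.22095 - 0.15471j ; Y_{7,-4}(Ω₂) = -0.00001 + 0.00001j ; Δ = 0.00000 - 0.00000j
  [-3]  conj(Y_{7,-3})(Ω₁) = -0.08446 + 0.17128j ; Y_{7,-3}(Ω₂) = -0.00055 - 0.00009j ; Δ = 0.00006 - 0.00009j
  [-2]  conj(Y_{7,-2})(Ω₁) = -0.26302 - 0.08293j ; Y_{7,-2}(Ω₂) = -0.00472 - 0.01083j ; Δ = 0.00034 + 0.00324j
  [-1]  conj(Y_{7,-1})(Ω₁) = -0.02475 + 0.16079j ; Y_{7,-1}(Ω₂) = 0.08818 - 0.13462j ; Δ = 0.01946 + 0.01751j
  [+0]  conj(Y_{7,0})(Ω₁) = -0.27692 + 0.00000j ; Y_{7,0}(Ω₂) = 1.06845 + 0.00000j ; Δ = -0.29587 + 0.00000j
  [+1]  conj(Y_{7,1})(Ω₁) = 0.02475 + 0.16079j ; Y_{7,1}(Ω₂) = -0.08818 - 0.13462j ; Δ = 0.01946 - 0.01751j
  [+2]  conj(Y_{7,2})(Ω₁) = -0.26302 + 0.08293j ; Y_{7,2}(Ω₂) = -0.00472 + 0.01083j ; Δ = 0.00034 - 0.00324j
  [+3]  conj(Y_{7,3})(Ω₁) = 0.08446 + 0.17128j ; Y_{7,3}(Ω₂) = 0.00055 - 0.00009j ; Δ = 0.00006 + 0.00009j
  [+4]  conj(Y_{7,4})(Ω₁) = -0.22095 + 0.15471j ; Y_{7,4}(Ω₂) = -0.00001 - 0.00001j ; Δ = 0.00000 + 0.00000j
  [+5]  conj(Y_{7,5})(Ω₁) = 0.18091 + 0.18899j ; Y_{7,5}(Ω₂) = -0.00000 + 0.00000j ; Δ = -0.00000 + 0.00000j
  [+6]  conj(Y_{7,6})(Ω₁) = -0.14937 + 0.19464j ; Y_{7,6}(Ω₂) = 0.00000 - 0.00000j ; Δ = -0.00000 + 0.00000j
  [+7]  conj(Y_{7,7})(Ω₁) = 0.40943 + 0.22464j ; Y_{7,7}(Ω₂) = -0.00000 - 0.00000j ; Δ = -0.00000 - 0.00000j
Accumulated sum -0.25613 + 0.00000j; after 4π/(2l+1) scaling, -0.21457 + 0.00000j ⇒ P_7 = -0.214572

-0.214572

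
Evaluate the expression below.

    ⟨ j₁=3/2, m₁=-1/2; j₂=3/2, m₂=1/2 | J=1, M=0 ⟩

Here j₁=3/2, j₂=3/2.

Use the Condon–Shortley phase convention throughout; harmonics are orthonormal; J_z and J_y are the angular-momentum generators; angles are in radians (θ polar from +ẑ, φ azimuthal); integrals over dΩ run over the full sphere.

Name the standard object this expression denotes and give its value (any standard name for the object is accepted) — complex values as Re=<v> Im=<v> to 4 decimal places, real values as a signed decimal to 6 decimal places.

This is a Clebsch–Gordan (vector-coupling) coefficient.
triangle: 2!·1!·1!/5! = 2/120
(j±m)!: 1!·2!·2!·1!·1!·1! = 4
prefactor² = (2J+1)·Δ·N² = 1/5
  k=1: −1/(1!·1!·1!·1!·0!·0!) = -1
  k=2: +1/(2!·0!·0!·0!·1!·1!) = 1/2
Σ = -1/2  ⇒  CG² = 1/5·(-1/2)² = 1/20
CG = −√(1/20) = -0.223607

Clebsch–Gordan coefficient, −√(1/20) ≈ -0.223607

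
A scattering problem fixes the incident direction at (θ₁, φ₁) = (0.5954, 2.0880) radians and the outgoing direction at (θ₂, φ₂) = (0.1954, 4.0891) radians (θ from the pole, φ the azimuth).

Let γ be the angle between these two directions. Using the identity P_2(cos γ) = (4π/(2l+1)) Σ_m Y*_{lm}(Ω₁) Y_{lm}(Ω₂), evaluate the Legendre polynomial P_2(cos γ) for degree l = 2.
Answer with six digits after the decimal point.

Term-by-term m-sum for l=2 (normalisation 4π/5 = 2.513274):
  term(m=-2) = -0.001153+0.001341i   from Y*(Ω₁)=-0.062090-0.104436i, Y(Ω₂)=-0.004639-0.013803i
  term(m=-1) = -0.022018-0.047971i   from Y*(Ω₁)=-0.177369+0.311801i, Y(Ω₂)=-0.085889+0.119474i
  term(m=+0) = +0.198275+0.000000i   from Y*(Ω₁)=+0.333172-0.000000i, Y(Ω₂)=+0.595115+0.000000i
  term(m=+1) = -0.022018+0.047971i   from Y*(Ω₁)=+0.177369+0.311801i, Y(Ω₂)=+0.085889+0.119474i
  term(m=+2) = -0.001153-0.001341i   from Y*(Ω₁)=-0.062090+0.104436i, Y(Ω₂)=-0.004639+0.013803i
Σ over m = +0.151932-0.000000i; ×(4π/5) → +0.381847-0.000000i. Real part: 0.381847

0.381847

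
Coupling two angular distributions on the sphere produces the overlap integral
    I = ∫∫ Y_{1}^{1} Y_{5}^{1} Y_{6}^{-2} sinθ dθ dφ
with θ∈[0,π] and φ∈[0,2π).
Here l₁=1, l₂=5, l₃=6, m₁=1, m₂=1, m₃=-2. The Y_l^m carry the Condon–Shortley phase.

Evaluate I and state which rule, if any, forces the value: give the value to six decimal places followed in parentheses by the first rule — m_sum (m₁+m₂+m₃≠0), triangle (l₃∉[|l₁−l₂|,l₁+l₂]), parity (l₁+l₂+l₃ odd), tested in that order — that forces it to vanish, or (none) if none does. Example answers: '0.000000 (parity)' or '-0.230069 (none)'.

0.216205 (none)

m-sum 0 ✓  L=12 even ✓  4≤6≤6 ✓
Π(2lᵢ+1) = 3×11×13 = 429
triangle coeff Δ(1,5,6) = 1/858
Σ_t [0,0]: t=0:+1/14400 = 1/14400
(3j)²=6/143 [(1 5 6; 0 0 0)], sign=+1
Σ_t [0,0]: t=0:+1/34560 = 1/34560
(3j)²=14/429 [(1 5 6; 1 1 -2)], sign=+1
⇒ 4πI² = 84/143
I = (+1)√(84/143/(4π)) = 0.21620548
No selection rule forces the value: the integral is nonzero (none).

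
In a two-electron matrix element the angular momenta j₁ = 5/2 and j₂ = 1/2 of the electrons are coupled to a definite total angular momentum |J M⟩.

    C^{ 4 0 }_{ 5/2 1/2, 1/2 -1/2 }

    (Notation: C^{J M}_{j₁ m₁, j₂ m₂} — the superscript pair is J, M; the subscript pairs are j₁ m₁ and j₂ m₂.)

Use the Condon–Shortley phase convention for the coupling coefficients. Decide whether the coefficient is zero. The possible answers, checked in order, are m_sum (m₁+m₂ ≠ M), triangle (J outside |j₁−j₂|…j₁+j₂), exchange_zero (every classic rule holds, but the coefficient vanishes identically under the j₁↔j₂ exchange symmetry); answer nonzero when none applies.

m-sum: m₁+m₂ = 1/2+(-1/2) = 0, M = 0  ✓
triangle: need |j₁−j₂| ≤ J ≤ j₁+j₂, i.e. J ∈ [2, 3]; J = 4 is outside ✗ ⇒ coefficient is 0

triangle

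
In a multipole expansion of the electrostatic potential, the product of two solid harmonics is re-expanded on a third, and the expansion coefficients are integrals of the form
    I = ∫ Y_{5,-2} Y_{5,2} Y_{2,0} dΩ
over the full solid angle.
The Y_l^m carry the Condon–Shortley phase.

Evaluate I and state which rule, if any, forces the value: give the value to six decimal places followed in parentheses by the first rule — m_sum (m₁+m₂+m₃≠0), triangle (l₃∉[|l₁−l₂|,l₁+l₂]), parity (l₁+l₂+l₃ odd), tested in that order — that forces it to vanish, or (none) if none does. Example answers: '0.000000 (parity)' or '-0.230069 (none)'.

0.097044 (none)

m-sum 0 ✓  L=12 even ✓  0≤2≤10 ✓
Π(2lᵢ+1) = 11×11×5 = 605
triangle coeff Δ(5,5,2) = 1/38610
Σ_t [3,5]: t=3:−1/2880 t=4:+1/576 t=5:−1/2880 = 1/960
(3j)²=10/429 [(5 5 2; 0 0 0)], sign=+1
Σ_t [5,7]: t=5:−1/2880 t=6:+1/1440 t=7:−1/20160 = 1/3360
(3j)²=6/715 [(5 5 2; -2 2 0)], sign=+1
⇒ 4πI² = 20/169
I = (+1)√(20/169/(4π)) = 0.09704356
No selection rule forces the value: the integral is nonzero (none).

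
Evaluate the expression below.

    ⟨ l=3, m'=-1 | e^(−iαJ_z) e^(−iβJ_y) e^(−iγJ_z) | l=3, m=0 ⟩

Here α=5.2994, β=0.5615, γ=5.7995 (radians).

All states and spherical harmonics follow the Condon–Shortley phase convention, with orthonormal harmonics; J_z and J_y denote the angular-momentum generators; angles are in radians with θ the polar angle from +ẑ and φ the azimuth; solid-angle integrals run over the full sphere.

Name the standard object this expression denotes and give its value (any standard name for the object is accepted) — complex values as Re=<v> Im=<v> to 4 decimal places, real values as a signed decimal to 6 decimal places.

Wigner D-matrix element, Re=0.3298 Im=-0.4957

This is a Wigner D-matrix element — the rotation-matrix element ⟨l m'| R(α,β,γ) |l m⟩ in the angular-momentum basis.
D^3_{-1,0}(5.2994,0.5615,5.7995) = e^{-i·-1·5.2994}·d^3_{-1,0}(0.5615)·e^{-i·0·5.7995}. Compute d first:
Half-angle: c=0.960848, s=0.277076. N=√(2·24·6·6)=41.569219
k: max(0,(0)−(-1))=1 … min(3+(0),3−(-1))=3
  k=1: (−1)^0·41.5692/(12)·0.9608^5·0.2771^1 = +0.786074
  k=2: (−1)^1·41.5692/(4)·0.9608^3·0.2771^3 = -0.196098
  k=3: (−1)^2·41.5692/(12)·0.9608^1·0.2771^5 = +0.005436
d^3_{-1,0}(0.5615) = +0.786074 -0.196098 +0.005436 = +0.595411
D = (+0.553875-0.832600i)·(+0.595411)·(+1.000000+0.000000i) = +0.329783-0.495739i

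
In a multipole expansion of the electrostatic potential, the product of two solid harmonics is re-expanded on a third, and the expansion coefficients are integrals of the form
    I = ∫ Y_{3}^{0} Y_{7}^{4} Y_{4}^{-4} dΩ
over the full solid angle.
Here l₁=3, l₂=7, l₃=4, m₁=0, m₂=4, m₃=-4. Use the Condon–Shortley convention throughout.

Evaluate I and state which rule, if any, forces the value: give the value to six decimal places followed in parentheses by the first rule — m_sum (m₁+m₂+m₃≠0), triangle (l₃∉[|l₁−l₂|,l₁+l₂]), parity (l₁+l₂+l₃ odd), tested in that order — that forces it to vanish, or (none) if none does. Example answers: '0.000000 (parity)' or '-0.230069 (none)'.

Rules hold: Σm=0, L=14 even, 4≤4≤10.
N = 7·15·9 = 945
Δ = 6!·0!·8!/15! = 1/45045
Racah Σ t=3..3: t=3:−1/20736 = -1/20736
⇒ 3j(3 7 4; 0 0 0)² = 35/1287, sgn -1
Racah Σ t=3..3: t=3:−1/1451520 = -1/1451520
⇒ 3j(3 7 4; 0 4 -4)² = 1/273, sgn -1
4πI² = N·(3j₀)²·(3jₘ)² = 175/1859
I = +1·√(0.0941366/4π) = 0.08655146
No selection rule forces the value: the integral is nonzero (none).

0.086551 (none)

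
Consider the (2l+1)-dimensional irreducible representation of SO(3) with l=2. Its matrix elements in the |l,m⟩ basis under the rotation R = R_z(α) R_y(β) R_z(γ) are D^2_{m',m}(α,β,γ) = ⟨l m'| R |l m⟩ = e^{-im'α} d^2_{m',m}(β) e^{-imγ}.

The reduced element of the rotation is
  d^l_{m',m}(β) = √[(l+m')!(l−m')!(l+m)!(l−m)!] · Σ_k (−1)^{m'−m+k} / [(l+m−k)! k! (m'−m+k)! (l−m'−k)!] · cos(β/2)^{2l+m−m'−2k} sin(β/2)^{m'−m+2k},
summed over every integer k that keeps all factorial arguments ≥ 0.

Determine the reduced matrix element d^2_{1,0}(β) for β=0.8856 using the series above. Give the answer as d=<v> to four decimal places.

d^2_{1,0}(β=0.8856) via the finite sum:
Half-angle: c=0.903555, s=0.428471. N=√(6·1·2·2)=4.898979
k: max(0,(0)−(1))=0 … min(2+(0),2−(1))=1
  k=0: (−1)^1·4.8990/(2)·0.9036^3·0.4285^1 = -0.774215
  k=1: (−1)^2·4.8990/(2)·0.9036^1·0.4285^3 = +0.174099
d^2_{1,0}(0.8856) = -0.774215 +0.174099 = -0.600117

d=-0.6001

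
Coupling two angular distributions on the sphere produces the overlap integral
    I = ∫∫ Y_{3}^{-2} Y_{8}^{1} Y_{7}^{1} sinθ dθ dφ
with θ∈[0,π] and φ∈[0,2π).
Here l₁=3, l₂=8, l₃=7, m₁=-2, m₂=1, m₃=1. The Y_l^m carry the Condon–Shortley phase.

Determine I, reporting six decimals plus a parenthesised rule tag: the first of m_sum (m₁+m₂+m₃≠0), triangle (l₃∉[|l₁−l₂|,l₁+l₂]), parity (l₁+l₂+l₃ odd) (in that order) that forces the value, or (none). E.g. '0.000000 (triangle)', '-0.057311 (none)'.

0.131622 (none)

Checks pass: Σm=0; 18 even; l₃=7∈[5,11].
(2·3+1)(2·8+1)(2·7+1) = 1785
Δ: 4! 2! 12! / 19! → 1/5290740
sum: t=1:−1/7257600 t=2:+1/2073600 t=3:−1/7257600 = 1/4838400
3j²(3 8 7; 0 0 0) = Δ·Π!·Σ² = 252/20995  (sign -1)
sum: t=3:−1/6220800 t=4:+1/14515200 = -1/10886400
3j²(3 8 7; -2 1 1) = Δ·Π!·Σ² = 128/12597  (sign -1)
combine: 4πI² = 1785·252/20995·128/12597 = 225792/1037153
take √, sign +1: I = 0.13162183
No selection rule forces the value: the integral is nonzero (none).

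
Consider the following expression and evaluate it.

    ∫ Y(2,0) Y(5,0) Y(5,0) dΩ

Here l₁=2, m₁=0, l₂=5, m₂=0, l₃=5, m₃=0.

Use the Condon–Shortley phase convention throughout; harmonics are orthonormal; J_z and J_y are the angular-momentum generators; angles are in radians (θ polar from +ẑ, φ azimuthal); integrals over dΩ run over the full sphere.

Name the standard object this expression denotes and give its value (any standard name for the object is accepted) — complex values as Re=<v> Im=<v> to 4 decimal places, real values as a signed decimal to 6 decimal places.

This is a Gaunt coefficient — the integral of a triple product of spherical harmonics over the sphere.
Rules hold: Σm=0, L=12 even, 3≤5≤7.
N = 5·11·11 = 605
Δ = 2!·2!·8!/13! = 1/38610
Racah Σ t=0..2: t=0:+1/2880 t=1:−1/576 t=2:+1/2880 = -1/960
⇒ 3j(2 5 5; 0 0 0)² = 10/429, sgn +1
(m-triple is (0,0,0) — same symbol as above.)
4πI² = N·(3j₀)²·(3jₘ)² = 500/1521
I = +1·√(0.328731/4π) = 0.16173926

Gaunt coefficient, +0.161739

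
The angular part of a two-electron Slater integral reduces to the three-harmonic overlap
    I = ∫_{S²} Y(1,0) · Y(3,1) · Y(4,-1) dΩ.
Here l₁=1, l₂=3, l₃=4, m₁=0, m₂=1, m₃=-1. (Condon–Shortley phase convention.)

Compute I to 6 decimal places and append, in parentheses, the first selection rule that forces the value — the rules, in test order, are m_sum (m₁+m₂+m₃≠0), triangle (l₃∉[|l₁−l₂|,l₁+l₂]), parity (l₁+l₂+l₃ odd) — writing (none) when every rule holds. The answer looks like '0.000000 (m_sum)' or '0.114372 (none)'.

-0.238414 (none)

m-sum 0 ✓  L=8 even ✓  2≤4≤4 ✓
Π(2lᵢ+1) = 3×7×9 = 189
triangle coeff Δ(1,3,4) = 1/252
Σ_t [0,0]: t=0:+1/36 = 1/36
(3j)²=4/63 [(1 3 4; 0 0 0)], sign=+1
Σ_t [0,0]: t=0:+1/48 = 1/48
(3j)²=5/84 [(1 3 4; 0 1 -1)], sign=-1
⇒ 4πI² = 5/7
I = (-1)√(5/7/(4π)) = -0.23841361
No selection rule forces the value: the integral is nonzero (none).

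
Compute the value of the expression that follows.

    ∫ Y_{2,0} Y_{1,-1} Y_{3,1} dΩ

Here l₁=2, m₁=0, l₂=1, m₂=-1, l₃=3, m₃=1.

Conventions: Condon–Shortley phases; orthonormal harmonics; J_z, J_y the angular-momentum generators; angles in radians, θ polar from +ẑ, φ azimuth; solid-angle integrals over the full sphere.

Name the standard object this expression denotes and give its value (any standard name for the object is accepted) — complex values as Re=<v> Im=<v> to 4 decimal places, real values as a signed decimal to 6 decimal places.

This is a Gaunt coefficient — the integral of a triple product of spherical harmonics over the sphere.
Checks pass: Σm=0; 6 even; l₃=3∈[1,3].
(2·2+1)(2·1+1)(2·3+1) = 105
Δ: 0! 4! 2! / 7! → 1/105
sum: t=0:+1/4 = 1/4
3j²(2 1 3; 0 0 0) = Δ·Π!·Σ² = 3/35  (sign -1)
sum: t=0:+1/8 = 1/8
3j²(2 1 3; 0 -1 1) = Δ·Π!·Σ² = 2/35  (sign +1)
combine: 4πI² = 105·3/35·2/35 = 18/35
take √, sign -1: I = -0.20230066

Gaunt coefficient, -0.202301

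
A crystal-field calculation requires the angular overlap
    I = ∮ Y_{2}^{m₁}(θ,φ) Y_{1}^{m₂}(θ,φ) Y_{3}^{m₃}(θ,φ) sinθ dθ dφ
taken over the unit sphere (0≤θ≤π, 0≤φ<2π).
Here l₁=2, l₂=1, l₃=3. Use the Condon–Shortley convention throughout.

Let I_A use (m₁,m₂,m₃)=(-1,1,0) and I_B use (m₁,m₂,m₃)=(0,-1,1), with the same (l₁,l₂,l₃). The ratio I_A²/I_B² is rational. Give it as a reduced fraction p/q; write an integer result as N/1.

1/2

l's match ⇒ only the (l;m) 3-j factors differ between A and B.
A: triangle coeff Δ(2,1,3) = 1/105; Σ_t [0,0]: t=0:+1/12 = 1/12; (3j)²=1/35 [(2 1 3; -1 1 0)], sign=-1
B: triangle coeff Δ(2,1,3) = 1/105; Σ_t [0,0]: t=0:+1/8 = 1/8; (3j)²=2/35 [(2 1 3; 0 -1 1)], sign=+1
I_A²/I_B² = (1/35)/(2/35) = 1/2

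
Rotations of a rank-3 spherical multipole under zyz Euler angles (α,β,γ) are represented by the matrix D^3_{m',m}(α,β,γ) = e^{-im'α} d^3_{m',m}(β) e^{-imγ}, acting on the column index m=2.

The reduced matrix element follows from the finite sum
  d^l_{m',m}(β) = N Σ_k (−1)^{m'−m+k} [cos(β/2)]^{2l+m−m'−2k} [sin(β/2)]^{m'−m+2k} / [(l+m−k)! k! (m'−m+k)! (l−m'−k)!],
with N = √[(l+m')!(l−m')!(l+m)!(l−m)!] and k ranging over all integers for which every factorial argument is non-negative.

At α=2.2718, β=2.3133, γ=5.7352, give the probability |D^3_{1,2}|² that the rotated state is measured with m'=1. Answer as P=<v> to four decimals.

D^3_{1,2}(2.2718,2.3133,5.7352) = e^{-i·1·2.2718}·d^3_{1,2}(2.3133)·e^{-i·2·5.7352}. Compute d first:
Half-angle: c=0.402409, s=0.915460. N=√(24·2·120·1)=75.894664
The bounds max(0,m−m')=1 and min(l+m,l−m')=2 give 2 terms
  k=1: (−1)^0·75.8947/(24)·0.4024^5·0.9155^1 = +0.030547
  k=2: (−1)^1·75.8947/(12)·0.4024^3·0.9155^3 = -0.316191
d^3_{1,2}(2.3133) = +0.030547 -0.316191 = -0.285644
|D^3_{1,2}|² = |d^3_{1,2}(β)|² = (-0.285644)² = 0.081592 (the z-rotation phases have unit modulus)

P=0.0816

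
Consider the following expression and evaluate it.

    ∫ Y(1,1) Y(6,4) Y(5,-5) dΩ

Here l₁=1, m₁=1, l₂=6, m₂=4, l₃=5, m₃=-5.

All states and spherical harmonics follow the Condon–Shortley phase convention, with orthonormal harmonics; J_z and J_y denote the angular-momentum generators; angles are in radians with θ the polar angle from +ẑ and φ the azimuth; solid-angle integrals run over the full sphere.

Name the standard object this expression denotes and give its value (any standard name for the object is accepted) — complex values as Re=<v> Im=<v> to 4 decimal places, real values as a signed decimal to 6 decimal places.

Gaunt coefficient, +0.040859

This is a Gaunt coefficient — the integral of a triple product of spherical harmonics over the sphere.
m-sum 0 ✓  L=12 even ✓  5≤5≤7 ✓
Π(2lᵢ+1) = 3×13×11 = 429
triangle coeff Δ(1,6,5) = 1/858
Σ_t [1,1]: t=1:−1/14400 = -1/14400
(3j)²=6/143 [(1 6 5; 0 0 0)], sign=+1
Σ_t [0,0]: t=0:+1/7257600 = 1/7257600
(3j)²=1/858 [(1 6 5; 1 4 -5)], sign=+1
⇒ 4πI² = 3/143
I = (+1)√(3/143/(4π)) = 0.04085899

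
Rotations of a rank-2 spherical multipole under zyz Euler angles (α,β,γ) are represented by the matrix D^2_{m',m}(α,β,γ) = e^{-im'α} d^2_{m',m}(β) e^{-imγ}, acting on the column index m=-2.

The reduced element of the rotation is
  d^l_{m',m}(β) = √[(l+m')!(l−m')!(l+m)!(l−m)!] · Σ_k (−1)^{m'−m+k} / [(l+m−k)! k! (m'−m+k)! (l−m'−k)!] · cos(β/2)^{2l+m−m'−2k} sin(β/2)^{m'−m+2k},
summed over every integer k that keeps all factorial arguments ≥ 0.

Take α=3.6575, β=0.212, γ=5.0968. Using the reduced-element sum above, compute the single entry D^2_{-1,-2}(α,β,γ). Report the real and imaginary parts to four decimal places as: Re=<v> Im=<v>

Re=-0.0587 Im=-0.1996

First d^2_{-1,-2}(β=0.2120), then the phase factors e^{-i(-1)α} and e^{-i(-2)γ}:
With c≡cos(β/2)=0.994387 and s≡sin(β/2)=0.105802, N=[1·6·1·24]^{1/2}=12.000000
Admissible k: 0..0 (factorial args all ≥0)
  k=0: (−1)^1·12.0000/(6)·0.9944^3·0.1058^1 = -0.208060
d^2_{-1,-2}(0.2120) = -0.208060
Attach z-rotation phases: D = e^{-i(-1)(3.6575)}·(-0.208060)·e^{-i(-2)(5.0968)} = -0.058711-0.199605i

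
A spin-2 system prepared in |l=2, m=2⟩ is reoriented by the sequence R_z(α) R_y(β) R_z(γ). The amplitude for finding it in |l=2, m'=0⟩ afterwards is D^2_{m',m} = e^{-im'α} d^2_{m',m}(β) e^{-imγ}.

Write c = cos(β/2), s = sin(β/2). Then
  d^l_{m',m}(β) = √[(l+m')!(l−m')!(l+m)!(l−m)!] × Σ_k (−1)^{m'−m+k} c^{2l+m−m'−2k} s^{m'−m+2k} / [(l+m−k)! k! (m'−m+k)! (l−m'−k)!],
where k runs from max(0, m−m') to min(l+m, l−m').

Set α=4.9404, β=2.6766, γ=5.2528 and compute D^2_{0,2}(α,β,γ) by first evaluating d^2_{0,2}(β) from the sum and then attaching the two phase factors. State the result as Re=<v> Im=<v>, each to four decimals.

Re=-0.0579 Im=0.1086

Split into d^2_{0,2}(β=2.6766) × two z-phases.
c=cos(2.676600/2)=0.230407, s=sin(2.676600/2)=0.973094; N=√[2·2·24·1]=9.797959
Admissible k: 2..2 (factorial args all ≥0)
  k=2: (−1)^0·9.7980/(4)·0.2304^2·0.9731^2 = +0.123134
d^2_{0,2}(2.6766) = +0.123134
D = (+1.000000+0.000000i)·(+0.123134)·(-0.470603+0.882345i) = -0.057947+0.108647i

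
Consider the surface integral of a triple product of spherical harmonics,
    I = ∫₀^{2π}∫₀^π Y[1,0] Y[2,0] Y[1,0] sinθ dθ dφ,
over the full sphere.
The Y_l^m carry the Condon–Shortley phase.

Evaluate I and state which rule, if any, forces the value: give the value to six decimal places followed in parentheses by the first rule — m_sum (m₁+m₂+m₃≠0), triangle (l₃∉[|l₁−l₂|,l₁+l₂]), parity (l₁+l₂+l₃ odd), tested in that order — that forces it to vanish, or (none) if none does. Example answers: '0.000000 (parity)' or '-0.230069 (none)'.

0.252313 (none)

m-sum 0 ✓  L=4 even ✓  1≤1≤3 ✓
Π(2lᵢ+1) = 3×5×3 = 45
triangle coeff Δ(1,2,1) = 1/30
Σ_t [1,1]: t=1:−1/1 = -1/1
(3j)²=2/15 [(1 2 1; 0 0 0)], sign=+1
(m-triple is (0,0,0) — same symbol as above.)
⇒ 4πI² = 4/5
I = (+1)√(4/5/(4π)) = 0.25231325
No selection rule forces the value: the integral is nonzero (none).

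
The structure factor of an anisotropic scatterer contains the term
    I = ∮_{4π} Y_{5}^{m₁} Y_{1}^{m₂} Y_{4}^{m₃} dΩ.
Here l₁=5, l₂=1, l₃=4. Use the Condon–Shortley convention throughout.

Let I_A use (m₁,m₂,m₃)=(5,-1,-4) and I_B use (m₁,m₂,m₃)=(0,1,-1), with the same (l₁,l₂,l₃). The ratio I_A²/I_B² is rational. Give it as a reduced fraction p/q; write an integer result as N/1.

9/2

Same 5,1,4: normalisation and zero-m 3j drop out of the ratio.
A: Δ: 2! 8! 0! / 11! → 1/495; sum: t=0:+1/80640 = 1/80640; 3j²(5 1 4; 5 -1 -4) = Δ·Π!·Σ² = 1/11  (sign +1)
B: Δ: 2! 8! 0! / 11! → 1/495; sum: t=2:+1/1440 = 1/1440; 3j²(5 1 4; 0 1 -1) = Δ·Π!·Σ² = 2/99  (sign -1)
I_A²/I_B² = (1/11)/(2/99) = 9/2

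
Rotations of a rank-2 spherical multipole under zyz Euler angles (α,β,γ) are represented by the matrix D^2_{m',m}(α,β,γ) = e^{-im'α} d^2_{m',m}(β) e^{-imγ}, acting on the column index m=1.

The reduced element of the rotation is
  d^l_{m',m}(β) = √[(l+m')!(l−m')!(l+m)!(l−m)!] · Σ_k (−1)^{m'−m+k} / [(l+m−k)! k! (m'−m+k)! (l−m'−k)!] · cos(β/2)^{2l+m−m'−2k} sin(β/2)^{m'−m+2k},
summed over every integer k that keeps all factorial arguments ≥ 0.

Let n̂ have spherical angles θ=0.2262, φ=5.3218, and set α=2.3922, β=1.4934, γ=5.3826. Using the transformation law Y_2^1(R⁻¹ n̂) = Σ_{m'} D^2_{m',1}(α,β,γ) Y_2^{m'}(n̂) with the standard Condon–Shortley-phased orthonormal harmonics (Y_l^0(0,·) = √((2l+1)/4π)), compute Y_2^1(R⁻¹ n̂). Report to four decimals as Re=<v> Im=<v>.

Re=-0.0720 Im=-0.0825

Need the full column D^2_{m',1} for m'=−2..2 at α=2.3922, β=1.4934, γ=5.3826.
cos(β/2)=0.733934, sin(β/2)=0.679220
d^2_{-2,1}: single k=3 term ⇒ +0.459959;  D = +0.380088-0.259029i
d^2_{-1,1}: k∈[2..3] ⇒ +0.745516 -0.212835 = +0.532681;  D = -0.526605-0.080231i
d^2_{0,1}: k∈[1..2] ⇒ +0.657746 -0.563333 = +0.094413;  D = +0.058645+0.073990i
d^2_{1,1}: k∈[0..1] ⇒ +0.290154 -0.745516 = -0.455362;  D = -0.036019+0.453935i
d^2_{2,1}: single k=0 term ⇒ -0.537047;  D = +0.395787-0.363005i
Y_2^{m'}(θ=0.2262,φ=5.3218) and Σ D·Y over m':
  (+0.3801-0.2590i)·(-0.0067+0.0182i)  (-0.5266-0.0802i)·(+0.0966+0.1385i)  (+0.0586+0.0740i)·(+0.5832+0.0000i)  (-0.0360+0.4539i)·(-0.0966+0.1385i)  (+0.3958-0.3630i)·(-0.0067-0.0182i)
Y_2^1(R⁻¹ n̂) = -0.072047-0.082493i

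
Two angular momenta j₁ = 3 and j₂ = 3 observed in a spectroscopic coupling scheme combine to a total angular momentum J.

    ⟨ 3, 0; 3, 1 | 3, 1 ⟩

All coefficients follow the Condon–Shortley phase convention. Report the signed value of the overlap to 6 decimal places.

+0.408248  (= +√(1/6))

j₁+j₂−J=3  J+j₁−j₂=3  J−j₁+j₂=3  j₁+j₂+J+1=10
(j₁±m₁, j₂±m₂, J±M) = (3,3,4,2,4,2)
P² = 864/25
sum k=1..3:
  [1] −1/24 = -1/24
  [2] +1/8 = 1/8
  [3] −1/72 = -1/72
S = 5/72
C² = P²·S² = 1/6 ; C = +0.408248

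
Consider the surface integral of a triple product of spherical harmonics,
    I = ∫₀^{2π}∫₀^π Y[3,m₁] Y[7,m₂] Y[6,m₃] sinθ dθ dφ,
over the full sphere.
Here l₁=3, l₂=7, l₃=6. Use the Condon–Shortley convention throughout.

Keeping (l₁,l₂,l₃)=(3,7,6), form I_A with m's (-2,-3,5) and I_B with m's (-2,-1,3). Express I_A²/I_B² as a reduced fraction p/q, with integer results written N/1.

3971/7605

Same 3,7,6: normalisation and zero-m 3j drop out of the ratio.
A: Δ: 4! 2! 10! / 17! → 1/2042040; sum: t=3:−1/4354560 t=4:+1/87091200 = -19/87091200; 3j²(3 7 6; -2 -3 5) = Δ·Π!·Σ² = 361/37128  (sign +1)
B: Δ: 4! 2! 10! / 17! → 1/2042040; sum: t=3:−1/362880 t=4:+1/1935360 = -13/5806080; 3j²(3 7 6; -2 -1 3) = Δ·Π!·Σ² = 195/10472  (sign +1)
I_A²/I_B² = (361/37128)/(195/10472) = 3971/7605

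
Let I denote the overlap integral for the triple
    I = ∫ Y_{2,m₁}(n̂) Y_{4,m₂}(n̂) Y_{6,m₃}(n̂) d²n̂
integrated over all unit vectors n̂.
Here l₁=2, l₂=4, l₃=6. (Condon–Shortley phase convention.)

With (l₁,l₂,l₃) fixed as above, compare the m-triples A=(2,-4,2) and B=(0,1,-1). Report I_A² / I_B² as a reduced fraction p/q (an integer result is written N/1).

Same 2,4,6: normalisation and zero-m 3j drop out of the ratio.
A: Δ: 0! 4! 8! / 13! → 1/6435; sum: t=0:+1/967680 = 1/967680; 3j²(2 4 6; 2 -4 2) = Δ·Π!·Σ² = 1/6435  (sign +1)
B: Δ: 0! 4! 8! / 13! → 1/6435; sum: t=0:+1/2880 = 1/2880; 3j²(2 4 6; 0 1 -1) = Δ·Π!·Σ² = 14/429  (sign -1)
I_A²/I_B² = (1/6435)/(14/429) = 1/210

1/210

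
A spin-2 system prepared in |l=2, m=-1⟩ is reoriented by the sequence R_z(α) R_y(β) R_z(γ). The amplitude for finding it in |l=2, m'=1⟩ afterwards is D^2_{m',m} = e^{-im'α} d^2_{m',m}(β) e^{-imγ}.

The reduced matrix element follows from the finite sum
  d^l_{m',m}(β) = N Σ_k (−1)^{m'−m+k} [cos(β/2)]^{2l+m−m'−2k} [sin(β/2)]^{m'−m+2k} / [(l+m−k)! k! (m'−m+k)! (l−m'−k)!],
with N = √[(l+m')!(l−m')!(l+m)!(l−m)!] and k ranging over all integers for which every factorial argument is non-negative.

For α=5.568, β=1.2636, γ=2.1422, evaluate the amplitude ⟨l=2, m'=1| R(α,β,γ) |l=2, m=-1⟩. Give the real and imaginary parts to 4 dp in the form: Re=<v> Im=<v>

D^2_{1,-1}(5.5680,1.2636,2.1422) = e^{-i·1·5.5680}·d^2_{1,-1}(1.2636)·e^{-i·-1·2.1422}. Compute d first:
With c≡cos(β/2)=0.806966 and s≡sin(β/2)=0.590598, N=[6·1·1·6]^{1/2}=6.000000
Admissible k: 0..1 (factorial args all ≥0)
  k=0: (−1)^2·6.0000/(2)·0.8070^2·0.5906^2 = +0.681421
  k=1: (−1)^3·6.0000/(6)·0.8070^0·0.5906^4 = -0.121666
d^2_{1,-1}(1.2636) = +0.681421 -0.121666 = +0.559756
Attach z-rotation phases: D = e^{-i(1)(5.5680)}·(+0.559756)·e^{-i(-1)(2.1422)} = -0.537301+0.156954i

Re=-0.5373 Im=0.1570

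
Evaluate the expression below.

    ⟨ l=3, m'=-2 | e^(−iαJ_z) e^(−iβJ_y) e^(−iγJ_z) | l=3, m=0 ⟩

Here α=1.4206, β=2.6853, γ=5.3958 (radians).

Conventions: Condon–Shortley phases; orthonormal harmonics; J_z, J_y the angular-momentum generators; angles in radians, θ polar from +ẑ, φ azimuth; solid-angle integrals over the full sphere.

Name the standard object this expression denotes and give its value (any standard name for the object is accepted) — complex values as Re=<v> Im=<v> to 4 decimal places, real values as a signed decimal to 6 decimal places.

Wigner D-matrix element, Re=0.2280 Im=-0.0706

This is a Wigner D-matrix element — the rotation-matrix element ⟨l m'| R(α,β,γ) |l m⟩ in the angular-momentum basis.
D^3_{-2,0}(1.4206,2.6853,5.3958) = e^{-i·-2·1.4206}·d^3_{-2,0}(2.6853)·e^{-i·0·5.3958}. Compute d first:
With c≡cos(β/2)=0.226172 and s≡sin(β/2)=0.974087, N=[1·120·6·6]^{1/2}=65.726707
The bounds max(0,m−m')=2 and min(l+m,l−m')=3 give 2 terms
  k=2: (−1)^0·65.7267/(12)·0.2262^4·0.9741^2 = +0.013599
  k=3: (−1)^1·65.7267/(12)·0.2262^2·0.9741^4 = -0.252250
d^3_{-2,0}(2.6853) = +0.013599 -0.252250 = -0.238651
D = (-0.955220+0.295895i)·(-0.238651)·(+1.000000+0.000000i) = +0.227964-0.070616i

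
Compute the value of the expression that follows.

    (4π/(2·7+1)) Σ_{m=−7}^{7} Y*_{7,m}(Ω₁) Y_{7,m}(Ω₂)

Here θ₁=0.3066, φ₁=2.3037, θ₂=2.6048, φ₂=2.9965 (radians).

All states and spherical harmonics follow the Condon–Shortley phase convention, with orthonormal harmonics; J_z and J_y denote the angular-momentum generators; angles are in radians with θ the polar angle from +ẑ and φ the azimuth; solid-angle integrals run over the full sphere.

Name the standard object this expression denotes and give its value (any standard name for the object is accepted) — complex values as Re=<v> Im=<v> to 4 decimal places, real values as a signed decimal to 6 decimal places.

This sum is the spherical-harmonic addition theorem: it equals the Legendre polynomial P_l(cos γ) of the angle γ between the two directions.
Addition theorem: P_7(cos γ) = (4π/15) Σ_m Y*_{lm}(Ω₁) Y_{lm}(Ω₂), m = −7…7:
  m=-7: (-0.00010 - 0.00005j) × (-0.00241 - 0.00389j) = 0.00000 + 0.00000j  (running Σ = 0.00000 + 0.00000j)
  m=-6: (0.00042 + 0.00128j) × (-0.01853 - 0.02199j) = 0.00002 - 0.00003j  (running Σ = 0.00002 - 0.00003j)
  m=-5: (0.00496 - 0.00861j) × (-0.08257 - 0.07322j) = -0.00104 + 0.00035j  (running Σ = -0.00102 + 0.00032j)
  m=-4: (-0.05006 + 0.01067j) × (-0.23805 - 0.15609j) = 0.01358 + 0.00527j  (running Σ = 0.01256 + 0.00559j)
  m=-3: (0.15051 + 0.10926j) × (-0.43261 - 0.20118j) = -0.04313 - 0.07755j  (running Σ = -0.03057 - 0.07196j)
  m=-2: (-0.04721 - 0.44801j) × (-0.39599 - 0.11825j) = -0.03428 + 0.18299j  (running Σ = -0.06485 + 0.11103j)
  m=-1: (-0.39848 + 0.44268j) × (0.08022 + 0.01172j) = -0.03715 + 0.03084j  (running Σ = -0.10201 + 0.14187j)
  m=0: (0.06044 + 0.00000j) × (0.44223 + 0.00000j) = 0.02673 + 0.00000j  (running Σ = -0.07528 + 0.14187j)
  m=1: (0.39848 + 0.44268j) × (-0.08022 + 0.01172j) = -0.03715 - 0.03084j  (running Σ = -0.11243 + 0.11103j)
  m=2: (-0.04721 + 0.44801j) × (-0.39599 + 0.11825j) = -0.03428 - 0.18299j  (running Σ = -0.14671 - 0.07196j)
  m=3: (-0.15051 + 0.10926j) × (0.43261 - 0.20118j) = -0.04313 + 0.07755j  (running Σ = -0.18985 + 0.00559j)
  m=4: (-0.05006 - 0.01067j) × (-0.23805 + 0.15609j) = 0.01358 - 0.00527j  (running Σ = -0.17627 + 0.00032j)
  m=5: (-0.00496 - 0.00861j) × (0.08257 - 0.07322j) = -0.00104 - 0.00035j  (running Σ = -0.17731 - 0.00003j)
  m=6: (0.00042 - 0.00128j) × (-0.01853 + 0.02199j) = 0.00002 + 0.00003j  (running Σ = -0.17729 + 0.00000j)
  m=7: (0.00010 - 0.00005j) × (0.00241 - 0.00389j) = 0.00000 - 0.00000j  (running Σ = -0.17729 - 0.00000j)
Σ over m = -0.17729 - 0.00000j; ×(4π/15) → -0.14852 - 0.00000j. Real part: -0.148523

Legendre polynomial (addition theorem), -0.148523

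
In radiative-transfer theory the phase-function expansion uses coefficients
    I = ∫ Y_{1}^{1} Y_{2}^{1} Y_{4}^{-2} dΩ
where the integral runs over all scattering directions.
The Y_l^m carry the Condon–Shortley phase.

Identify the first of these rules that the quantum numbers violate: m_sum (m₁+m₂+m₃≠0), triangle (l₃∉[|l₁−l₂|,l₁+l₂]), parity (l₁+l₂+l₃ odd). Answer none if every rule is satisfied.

m₁+m₂+m₃ = 1 + 1 − 2 = 0  ✓
triangle: need |l₁−l₂| ≤ l₃ ≤ l₁+l₂ = [1,3]; l₃=4 is outside  ✗
parity: l₁+l₂+l₃ = 7 is odd

triangle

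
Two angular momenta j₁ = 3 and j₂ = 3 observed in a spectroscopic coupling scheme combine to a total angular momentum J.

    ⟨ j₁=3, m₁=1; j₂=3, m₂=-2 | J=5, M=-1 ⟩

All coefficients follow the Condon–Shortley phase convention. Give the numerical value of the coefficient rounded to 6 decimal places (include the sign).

√[11·1!5!5!/12! · 4!2!1!5!4!6!] = √(230400/7)
  +(−1)^0/∏(0,1,2,1,3,4)! = 1/288  (running 1/288)
  +(−1)^1/∏(1,0,1,0,4,5)! = -1/2880  (running 1/320)
⟨..|..⟩ = √(230400/7)·(1/320) = +0.566947

+0.566947  (= +√(9/28))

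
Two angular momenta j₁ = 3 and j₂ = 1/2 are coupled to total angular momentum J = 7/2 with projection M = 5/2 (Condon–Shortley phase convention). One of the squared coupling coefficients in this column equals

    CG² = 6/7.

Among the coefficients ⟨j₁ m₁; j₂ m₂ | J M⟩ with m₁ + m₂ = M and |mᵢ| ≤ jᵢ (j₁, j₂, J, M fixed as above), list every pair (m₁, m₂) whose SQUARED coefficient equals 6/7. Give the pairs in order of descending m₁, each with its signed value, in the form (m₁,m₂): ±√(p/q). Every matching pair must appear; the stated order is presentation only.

Admissible pairs with m₁+m₂ = M = 5/2: (2,1/2), (3,-1/2)
  (m₁,m₂)=(3,-1/2): CG² = 1/7, CG = +√(1/7)
  (m₁,m₂)=(2,1/2): CG² = 6/7, CG = +√(6/7)   ← matches the target
Pairs with CG² = 6/7: (2,1/2): +√(6/7)

(2,1/2): +√(6/7)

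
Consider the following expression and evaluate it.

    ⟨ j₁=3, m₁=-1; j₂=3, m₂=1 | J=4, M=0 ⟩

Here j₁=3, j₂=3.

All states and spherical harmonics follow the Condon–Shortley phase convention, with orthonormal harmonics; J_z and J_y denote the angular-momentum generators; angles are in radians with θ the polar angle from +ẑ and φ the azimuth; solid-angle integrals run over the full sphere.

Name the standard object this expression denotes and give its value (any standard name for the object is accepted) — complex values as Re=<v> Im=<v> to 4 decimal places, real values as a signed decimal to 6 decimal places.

This is a Clebsch–Gordan (vector-coupling) coefficient.
√[9·2!4!4!/11! · 2!4!4!2!4!4!] = √(663552/1925)
  +(−1)^0/∏(0,2,4,4,0,0)! = 1/1152  (running 1/1152)
  +(−1)^1/∏(1,1,3,3,1,1)! = -1/36  (running -31/1152)
  +(−1)^2/∏(2,0,2,2,2,2)! = 1/32  (running 5/1152)
⟨..|..⟩ = √(663552/1925)·(5/1152) = +0.080582

Clebsch–Gordan coefficient, +√(1/154) ≈ +0.080582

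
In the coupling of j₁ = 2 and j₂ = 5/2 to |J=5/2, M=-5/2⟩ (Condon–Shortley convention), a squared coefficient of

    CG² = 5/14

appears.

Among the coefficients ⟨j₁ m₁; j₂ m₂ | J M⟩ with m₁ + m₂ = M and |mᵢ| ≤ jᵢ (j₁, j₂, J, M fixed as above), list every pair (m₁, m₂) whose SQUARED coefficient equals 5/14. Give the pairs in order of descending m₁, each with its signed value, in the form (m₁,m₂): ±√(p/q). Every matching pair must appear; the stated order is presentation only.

Admissible pairs with m₁+m₂ = M = -5/2: (-2,-1/2), (-1,-3/2), (0,-5/2)
  (m₁,m₂)=(0,-5/2): CG² = 5/14, CG = +√(5/14)   ← matches the target
  (m₁,m₂)=(-1,-3/2): CG² = 3/7, CG = −√(3/7)
  (m₁,m₂)=(-2,-1/2): CG² = 3/14, CG = +√(3/14)
Pairs with CG² = 5/14: (0,-5/2): +√(5/14)

(0,-5/2): +√(5/14)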